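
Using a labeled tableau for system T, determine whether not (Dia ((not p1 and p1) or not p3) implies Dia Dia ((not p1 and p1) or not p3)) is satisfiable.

No, unsatisfiable

1. not (Dia ((not p1 and p1) or not p3) implies Dia Dia ((not p1 and p1) or not p3)), 0
2. Dia ((not p1 and p1) or not p3), 0
3. not Dia Dia ((not p1 and p1) or not p3), 0
4. not Dia ((not p1 and p1) or not p3), 0
5. not ((not p1 and p1) or not p3), 0
6. not (not p1 and p1), 0
7. p3, 0
8. not p1, 0
9. (not p1 and p1) or not p3, 1
10. not Dia ((not p1 and p1) or not p3), 1
11. not ((not p1 and p1) or not p3), 1
12. not (not p1 and p1), 1
13. p3, 1
14. not p1 and p1, 1
15. not p1, 1
16. p1, 1
Accessibility: 0R0, 0R1, 1R1
Branch closes: p1 and not p1 both at 1.
All branches of the tableau close; one closing branch shown above.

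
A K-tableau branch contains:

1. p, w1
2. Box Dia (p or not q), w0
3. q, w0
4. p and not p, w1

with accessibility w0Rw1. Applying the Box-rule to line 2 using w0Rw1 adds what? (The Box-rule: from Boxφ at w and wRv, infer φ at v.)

Dia (p or not q), w1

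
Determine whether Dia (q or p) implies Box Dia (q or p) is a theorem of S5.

Yes, valid

Tableau for the negation not (Dia (q or p) implies Box Dia (q or p)):
1. not (Dia (q or p) implies Box Dia (q or p)), w0
2. Dia (q or p), w0
3. not Box Dia (q or p), w0
4. q or p, w1
5. p, w1
6. not Dia (q or p), w2
7. not (q or p), w0
8. not q, w0
9. not p, w0
10. not (q or p), w1
11. not q, w1
12. not p, w1
Accessibility: w0Rw0, w0Rw1, w0Rw2, w1Rw0, w1Rw1, w1Rw2, w2Rw0, w2Rw1, w2Rw2
Branch closes: p and not p both at w1.
All branches of the negation close; one closing branch shown above.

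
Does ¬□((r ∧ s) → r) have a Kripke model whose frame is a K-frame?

1. ¬□((r ∧ s) → r), 0
2. ¬((r ∧ s) → r), 1   [¬□-rule on 1: fresh world 1, 0R1]
3. r ∧ s, 1   [¬→-rule on 2]
4. ¬r, 1   [¬→-rule on 2]
5. r, 1   [∧-rule on 3]
6. s, 1   [∧-rule on 3]
Accessibility: 0R1
Branch closes: r and ¬r both at 1.
Every branch closes; the branch above is one of them.

Unsatisfiable (every branch closes)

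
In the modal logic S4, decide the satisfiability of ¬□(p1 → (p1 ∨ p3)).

1. ¬□(p1 → (p1 ∨ p3)), u
2. ¬(p1 → (p1 ∨ p3)), v   [¬□-rule on 1: fresh world v, uRv]
3. p1, v   [¬→-rule on 2]
4. ¬(p1 ∨ p3), v   [¬→-rule on 2]
5. ¬p1, v   [¬∨-rule on 4]
6. ¬p3, v   [¬∨-rule on 4]
Accessibility: uRu, uRv, vRv
Branch closes: p1 and ¬p1 both at v.
(One branch shown.) All branches close.

Unsatisfiable (every branch closes)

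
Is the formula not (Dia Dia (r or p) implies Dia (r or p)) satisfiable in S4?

No, unsatisfiable

1. not (Dia Dia (r or p) implies Dia (r or p)), u
2. Dia Dia (r or p), u   [neg-implies-rule on 1]
3. not Dia (r or p), u   [neg-implies-rule on 1]
4. not (r or p), u   [neg-Dia-rule on 3 via uRu]
5. not r, u   [neg-or-rule on 4]
6. not p, u   [neg-or-rule on 4]
7. Dia (r or p), v   [Dia-rule on 2: fresh world v, uRv]
8. not (r or p), v   [neg-Dia-rule on 3 via uRv]
9. not r, v   [neg-or-rule on 8]
10. not p, v   [neg-or-rule on 8]
11. r or p, w   [Dia-rule on 7: fresh world w, vRw]
12. not (r or p), w   [neg-Dia-rule on 3 via uRw]
13. not r, w   [neg-or-rule on 12]
14. not p, w   [neg-or-rule on 12]
15. p, w   [or-rule on 11 (branches; this branch)]
Accessibility: uRu, uRv, uRw, vRv, vRw, wRw
Branch closes: p and not p both at w.
Every branch closes; the branch above is one of them.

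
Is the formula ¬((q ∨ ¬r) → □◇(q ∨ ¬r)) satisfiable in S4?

1. ¬((q ∨ ¬r) → □◇(q ∨ ¬r)), w0
2. q ∨ ¬r, w0
3. ¬□◇(q ∨ ¬r), w0
4. ¬r, w0
5. ¬◇(q ∨ ¬r), w1
6. ¬(q ∨ ¬r), w1
7. ¬q, w1
8. r, w1
Accessibility: w0Rw0, w0Rw1, w1Rw1

Satisfiable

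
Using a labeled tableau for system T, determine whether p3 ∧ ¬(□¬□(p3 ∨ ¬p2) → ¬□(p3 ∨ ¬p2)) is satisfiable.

Unsatisfiable

1. p3 ∧ ¬(□¬□(p3 ∨ ¬p2) → ¬□(p3 ∨ ¬p2)), 0
2. p3, 0
3. ¬(□¬□(p3 ∨ ¬p2) → ¬□(p3 ∨ ¬p2)), 0
4. □¬□(p3 ∨ ¬p2), 0
5. □(p3 ∨ ¬p2), 0
6. ¬□(p3 ∨ ¬p2), 0
7. p3 ∨ ¬p2, 0
8. ¬p2, 0
9. ¬(p3 ∨ ¬p2), 1
10. ¬p3, 1
11. p2, 1
12. ¬□(p3 ∨ ¬p2), 1
13. p3 ∨ ¬p2, 1
14. ¬p2, 1
Accessibility: 0R0, 0R1, 1R1
Branch closes: p2 and ¬p2 both at 1.
(One branch shown.) All branches close.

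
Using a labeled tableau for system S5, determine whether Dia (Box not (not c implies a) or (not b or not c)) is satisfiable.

1. Dia (Box not (not c implies a) or (not b or not c)), w0
2. Box not (not c implies a) or (not b or not c), w1
3. not b or not c, w1
4. not c, w1
Accessibility: w0Rw0, w0Rw1, w1Rw0, w1Rw1

Satisfiable (open branch found)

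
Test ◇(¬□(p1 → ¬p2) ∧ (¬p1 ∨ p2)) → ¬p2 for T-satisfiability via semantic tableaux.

1. ◇(¬□(p1 → ¬p2) ∧ (¬p1 ∨ p2)) → ¬p2, u
2. ¬p2, u
Accessibility: uRu

Satisfiable (open branch found)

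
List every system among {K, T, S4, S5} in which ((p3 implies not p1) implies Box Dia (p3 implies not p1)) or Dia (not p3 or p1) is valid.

T, S4, S5

K-tableau for the negation not (((p3 implies not p1) implies Box Dia (p3 implies not p1)) or Dia (not p3 or p1)):
1. not (((p3 implies not p1) implies Box Dia (p3 implies not p1)) or Dia (not p3 or p1)), w0
2. not ((p3 implies not p1) implies Box Dia (p3 implies not p1)), w0
3. not Dia (not p3 or p1), w0
4. p3 implies not p1, w0
5. not Box Dia (p3 implies not p1), w0
6. not p1, w0
7. not Dia (p3 implies not p1), w1
8. not (not p3 or p1), w1
9. p3, w1
10. not p1, w1
Accessibility: w0Rw1
Complete open branch: countermodel on a K-frame, so not valid in K.
T-tableau for the negation not (((p3 implies not p1) implies Box Dia (p3 implies not p1)) or Dia (not p3 or p1)):
1. not (((p3 implies not p1) implies Box Dia (p3 implies not p1)) or Dia (not p3 or p1)), w0
2. not ((p3 implies not p1) implies Box Dia (p3 implies not p1)), w0
3. not Dia (not p3 or p1), w0
4. p3 implies not p1, w0
5. not Box Dia (p3 implies not p1), w0
6. not (not p3 or p1), w0
7. p3, w0
8. not p1, w0
9. not Dia (p3 implies not p1), w1
10. not (not p3 or p1), w1
11. p3, w1
12. not p1, w1
13. not (p3 implies not p1), w1
14. p1, w1
Accessibility: w0Rw0, w0Rw1, w1Rw1
Branch closes: p1 and not p1 both at w1.
Every branch closes (one shown): valid in T, hence also in S4, S5 (every theorem of T is a theorem of S4 and S5).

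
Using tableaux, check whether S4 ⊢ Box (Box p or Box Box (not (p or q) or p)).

Tableau for the negation not Box (Box p or Box Box (not (p or q) or p)):
1. not Box (Box p or Box Box (not (p or q) or p)), w0
2. not (Box p or Box Box (not (p or q) or p)), w1
3. not Box p, w1
4. not Box Box (not (p or q) or p), w1
5. not p, w2
6. not Box (not (p or q) or p), w3
7. not (not (p or q) or p), w4
8. p or q, w4
9. not p, w4
10. q, w4
Accessibility: w0Rw0, w0Rw1, w0Rw2, w0Rw3, w0Rw4, w1Rw1, w1Rw2, w1Rw3, w1Rw4, w2Rw2, w3Rw3, w3Rw4, w4Rw4
The negation has an open branch (countermodel exists).

Invalid (countermodel exists)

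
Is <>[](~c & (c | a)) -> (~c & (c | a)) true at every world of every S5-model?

Tableau for the negation ~(<>[](~c & (c | a)) -> (~c & (c | a))):
1. ~(<>[](~c & (c | a)) -> (~c & (c | a))), 0
2. <>[](~c & (c | a)), 0   [~->-rule on 1]
3. ~(~c & (c | a)), 0   [~->-rule on 1]
4. ~(c | a), 0   [~&-rule on 3 (branches; this branch)]
5. ~c, 0   [~|-rule on 4]
6. ~a, 0   [~|-rule on 4]
7. [](~c & (c | a)), 1   [<>-rule on 2: fresh world 1, 0R1]
8. ~c & (c | a), 0   [[]-rule on 7 via 1R0]
9. c | a, 0   [&-rule on 8]
10. ~c & (c | a), 1   [[]-rule on 7 via 1R1]
11. ~c, 1   [&-rule on 10]
12. c | a, 1   [&-rule on 10]
13. a, 0   [|-rule on 9 (branches; this branch)]
Accessibility: 0R0, 0R1, 1R0, 1R1
Branch closes: a and ~a both at 0.
Every branch of the negation's tableau closes; the branch above is one of them.

Valid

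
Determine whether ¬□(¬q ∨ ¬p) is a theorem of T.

Tableau for the negation □(¬q ∨ ¬p):
1. □(¬q ∨ ¬p), 0
2. ¬q ∨ ¬p, 0
3. ¬p, 0
Accessibility: 0R0
The negation has an open branch (countermodel exists).

Not valid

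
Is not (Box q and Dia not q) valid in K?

Valid in K

Tableau for the negation Box q and Dia not q:
1. Box q and Dia not q, 0
2. Box q, 0
3. Dia not q, 0
4. not q, 1
5. q, 1
Accessibility: 0R1
Branch closes: q and not q both at 1.
Every branch of the negation's tableau closes; the branch above is one of them.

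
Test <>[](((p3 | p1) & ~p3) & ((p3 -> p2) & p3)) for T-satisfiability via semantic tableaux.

1. <>[](((p3 | p1) & ~p3) & ((p3 -> p2) & p3)), 0
2. [](((p3 | p1) & ~p3) & ((p3 -> p2) & p3)), 1
3. ((p3 | p1) & ~p3) & ((p3 -> p2) & p3), 1
4. (p3 | p1) & ~p3, 1
5. (p3 -> p2) & p3, 1
6. p3 | p1, 1
7. ~p3, 1
8. p3 -> p2, 1
9. p3, 1
Accessibility: 0R0, 0R1, 1R1
Branch closes: p3 and ~p3 both at 1.
Every branch closes; the branch above is one of them.

Unsatisfiable (every branch closes)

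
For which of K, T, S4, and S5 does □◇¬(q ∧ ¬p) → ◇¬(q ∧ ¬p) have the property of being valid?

T, S4, S5

K-tableau for the negation ¬(□◇¬(q ∧ ¬p) → ◇¬(q ∧ ¬p)):
1. ¬(□◇¬(q ∧ ¬p) → ◇¬(q ∧ ¬p)), 0
2. □◇¬(q ∧ ¬p), 0   [¬→-rule on 1]
3. ¬◇¬(q ∧ ¬p), 0   [¬→-rule on 1]
Complete open branch: countermodel on a K-frame, so not valid in K.
T-tableau for the negation ¬(□◇¬(q ∧ ¬p) → ◇¬(q ∧ ¬p)):
1. ¬(□◇¬(q ∧ ¬p) → ◇¬(q ∧ ¬p)), 0
2. □◇¬(q ∧ ¬p), 0   [¬→-rule on 1]
3. ¬◇¬(q ∧ ¬p), 0   [¬→-rule on 1]
4. ◇¬(q ∧ ¬p), 0   [□-rule on 2 via 0R0]
5. q ∧ ¬p, 0   [¬◇-rule on 3 via 0R0]
6. q, 0   [∧-rule on 5]
7. ¬p, 0   [∧-rule on 5]
8. ¬(q ∧ ¬p), 1   [◇-rule on 4: fresh world 1, 0R1]
9. ◇¬(q ∧ ¬p), 1   [□-rule on 2 via 0R1]
10. q ∧ ¬p, 1   [¬◇-rule on 3 via 0R1]
11. q, 1   [∧-rule on 10]
12. ¬p, 1   [∧-rule on 10]
13. p, 1   [¬∧-rule on 8 (branches; this branch)]
Accessibility: 0R0, 0R1, 1R1
Branch closes: p and ¬p both at 1.
Every branch closes (one shown): valid in T, hence also in S4, S5 (every theorem of T is a theorem of S4 and S5).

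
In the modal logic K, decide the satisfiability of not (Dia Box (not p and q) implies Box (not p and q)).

1. not (Dia Box (not p and q) implies Box (not p and q)), w0
2. Dia Box (not p and q), w0   [neg-implies-rule on 1]
3. not Box (not p and q), w0   [neg-implies-rule on 1]
4. Box (not p and q), w1   [Dia-rule on 2: fresh world w1, w0Rw1]
5. not (not p and q), w2   [neg-Box-rule on 3: fresh world w2, w0Rw2]
6. not q, w2   [neg-and-rule on 5 (branches; this branch)]
Accessibility: w0Rw1, w0Rw2

Satisfiable (open branch found)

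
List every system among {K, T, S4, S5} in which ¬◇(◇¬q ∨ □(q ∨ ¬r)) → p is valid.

T, S4, S5

K-tableau for the negation ¬(¬◇(◇¬q ∨ □(q ∨ ¬r)) → p):
1. ¬(¬◇(◇¬q ∨ □(q ∨ ¬r)) → p), u
2. ¬◇(◇¬q ∨ □(q ∨ ¬r)), u
3. ¬p, u
Complete open branch: countermodel on a K-frame, so not valid in K.
T-tableau for the negation ¬(¬◇(◇¬q ∨ □(q ∨ ¬r)) → p):
1. ¬(¬◇(◇¬q ∨ □(q ∨ ¬r)) → p), u
2. ¬◇(◇¬q ∨ □(q ∨ ¬r)), u
3. ¬p, u
4. ¬(◇¬q ∨ □(q ∨ ¬r)), u
5. ¬◇¬q, u
6. ¬□(q ∨ ¬r), u
7. q, u
8. ¬(q ∨ ¬r), v
9. ¬q, v
10. r, v
11. ¬(◇¬q ∨ □(q ∨ ¬r)), v
12. ¬◇¬q, v
13. ¬□(q ∨ ¬r), v
14. q, v
Accessibility: uRu, uRv, vRv
Branch closes: q and ¬q both at v.
Every branch closes (one shown): valid in T, hence also in S4, S5 (every theorem of T is a theorem of S4 and S5).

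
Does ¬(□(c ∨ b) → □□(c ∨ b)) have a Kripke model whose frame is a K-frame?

1. ¬(□(c ∨ b) → □□(c ∨ b)), u
2. □(c ∨ b), u
3. ¬□□(c ∨ b), u
4. ¬□(c ∨ b), v
5. c ∨ b, v
6. b, v
7. ¬(c ∨ b), w
8. ¬c, w
9. ¬b, w
Accessibility: uRv, vRw

Yes, satisfiable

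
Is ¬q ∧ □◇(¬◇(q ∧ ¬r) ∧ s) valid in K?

Tableau for the negation ¬(¬q ∧ □◇(¬◇(q ∧ ¬r) ∧ s)):
1. ¬(¬q ∧ □◇(¬◇(q ∧ ¬r) ∧ s)), 0
2. ¬□◇(¬◇(q ∧ ¬r) ∧ s), 0
3. ¬◇(¬◇(q ∧ ¬r) ∧ s), 1
Accessibility: 0R1
The negation has an open branch (countermodel exists).

Invalid (countermodel exists)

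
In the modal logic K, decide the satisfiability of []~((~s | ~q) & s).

1. []~((~s | ~q) & s), w0

Satisfiable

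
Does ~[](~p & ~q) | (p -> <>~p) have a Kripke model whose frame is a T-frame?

Yes, satisfiable

1. ~[](~p & ~q) | (p -> <>~p), w0
2. p -> <>~p, w0
3. <>~p, w0
4. ~p, w1
Accessibility: w0Rw0, w0Rw1, w1Rw1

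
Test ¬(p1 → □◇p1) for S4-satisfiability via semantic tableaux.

Satisfiable (open branch found)

1. ¬(p1 → □◇p1), u
2. p1, u
3. ¬□◇p1, u
4. ¬◇p1, v
5. ¬p1, v
Accessibility: uRu, uRv, vRv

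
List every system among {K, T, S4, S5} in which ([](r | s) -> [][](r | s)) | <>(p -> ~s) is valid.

S4, S5

T-tableau for the negation ~(([](r | s) -> [][](r | s)) | <>(p -> ~s)):
1. ~(([](r | s) -> [][](r | s)) | <>(p -> ~s)), 0
2. ~([](r | s) -> [][](r | s)), 0
3. ~<>(p -> ~s), 0
4. [](r | s), 0
5. ~[][](r | s), 0
6. ~(p -> ~s), 0
7. p, 0
8. s, 0
9. r | s, 0
10. ~[](r | s), 1
11. ~(p -> ~s), 1
12. p, 1
13. s, 1
14. r | s, 1
15. ~(r | s), 2
16. ~r, 2
17. ~s, 2
Accessibility: 0R0, 0R1, 1R1, 1R2, 2R2
Complete open branch: countermodel on a T-frame, so not valid in T, nor in K (the same frame is also a K-frame).
S4-tableau for the negation ~(([](r | s) -> [][](r | s)) | <>(p -> ~s)):
1. ~(([](r | s) -> [][](r | s)) | <>(p -> ~s)), 0
2. ~([](r | s) -> [][](r | s)), 0
3. ~<>(p -> ~s), 0
4. [](r | s), 0
5. ~[][](r | s), 0
6. ~(p -> ~s), 0
7. p, 0
8. s, 0
9. r | s, 0
10. ~[](r | s), 1
11. ~(p -> ~s), 1
12. p, 1
13. s, 1
14. r | s, 1
15. ~(r | s), 2
16. ~r, 2
17. ~s, 2
18. ~(p -> ~s), 2
19. p, 2
20. s, 2
Accessibility: 0R0, 0R1, 0R2, 1R1, 1R2, 2R2
Branch closes: s and ~s both at 2.
Every branch closes (one shown): valid in S4, hence also in S5 (every theorem of S4 is a theorem of S5).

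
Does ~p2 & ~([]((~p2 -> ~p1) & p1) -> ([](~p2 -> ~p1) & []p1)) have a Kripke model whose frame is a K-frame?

1. ~p2 & ~([]((~p2 -> ~p1) & p1) -> ([](~p2 -> ~p1) & []p1)), w0
2. ~p2, w0
3. ~([]((~p2 -> ~p1) & p1) -> ([](~p2 -> ~p1) & []p1)), w0
4. []((~p2 -> ~p1) & p1), w0
5. ~([](~p2 -> ~p1) & []p1), w0
6. ~[](~p2 -> ~p1), w0
7. ~(~p2 -> ~p1), w1
8. ~p2, w1
9. p1, w1
10. (~p2 -> ~p1) & p1, w1
11. ~p2 -> ~p1, w1
12. ~p1, w1
Accessibility: w0Rw1
Branch closes: p1 and ~p1 both at w1.
(One branch shown.) All branches close.

No, unsatisfiable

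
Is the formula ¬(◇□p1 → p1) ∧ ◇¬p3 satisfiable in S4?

Satisfiable (open branch found)

1. ¬(◇□p1 → p1) ∧ ◇¬p3, u
2. ¬(◇□p1 → p1), u
3. ◇¬p3, u
4. ◇□p1, u
5. ¬p1, u
6. ¬p3, v
7. □p1, w
8. p1, w
Accessibility: uRu, uRv, uRw, vRv, wRw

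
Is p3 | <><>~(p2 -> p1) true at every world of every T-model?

Not valid

Tableau for the negation ~(p3 | <><>~(p2 -> p1)):
1. ~(p3 | <><>~(p2 -> p1)), u
2. ~p3, u
3. ~<><>~(p2 -> p1), u
4. ~<>~(p2 -> p1), u
5. p2 -> p1, u
6. p1, u
Accessibility: uRu
The negation has an open branch (countermodel exists).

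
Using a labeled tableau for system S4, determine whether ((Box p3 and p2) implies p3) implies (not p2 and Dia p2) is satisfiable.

1. ((Box p3 and p2) implies p3) implies (not p2 and Dia p2), w0
2. not p2 and Dia p2, w0
3. not p2, w0
4. Dia p2, w0
5. p2, w1
Accessibility: w0Rw0, w0Rw1, w1Rw1

Yes, satisfiable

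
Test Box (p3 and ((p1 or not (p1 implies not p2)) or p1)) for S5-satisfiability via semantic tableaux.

Satisfiable (open branch found)

1. Box (p3 and ((p1 or not (p1 implies not p2)) or p1)), u
2. p3 and ((p1 or not (p1 implies not p2)) or p1), u
3. p3, u
4. (p1 or not (p1 implies not p2)) or p1, u
5. p1, u
Accessibility: uRu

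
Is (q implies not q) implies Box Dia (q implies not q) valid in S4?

Invalid (countermodel exists)

Tableau for the negation not ((q implies not q) implies Box Dia (q implies not q)):
1. not ((q implies not q) implies Box Dia (q implies not q)), w0
2. q implies not q, w0
3. not Box Dia (q implies not q), w0
4. not q, w0
5. not Dia (q implies not q), w1
6. not (q implies not q), w1
7. q, w1
Accessibility: w0Rw0, w0Rw1, w1Rw1
The negation has an open branch (countermodel exists).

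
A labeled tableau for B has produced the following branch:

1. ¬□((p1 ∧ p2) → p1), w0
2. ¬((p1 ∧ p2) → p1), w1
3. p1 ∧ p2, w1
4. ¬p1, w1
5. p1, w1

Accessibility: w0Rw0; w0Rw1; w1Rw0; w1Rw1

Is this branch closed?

Both p1 and ¬p1 appear at w1.

Yes, closed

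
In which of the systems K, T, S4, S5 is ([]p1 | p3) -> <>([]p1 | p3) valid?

T, S4, S5

K-tableau for the negation ~(([]p1 | p3) -> <>([]p1 | p3)):
1. ~(([]p1 | p3) -> <>([]p1 | p3)), u
2. []p1 | p3, u   [~->-rule on 1]
3. ~<>([]p1 | p3), u   [~->-rule on 1]
4. p3, u   [|-rule on 2 (branches; this branch)]
Complete open branch: countermodel on a K-frame, so not valid in K.
T-tableau for the negation ~(([]p1 | p3) -> <>([]p1 | p3)):
1. ~(([]p1 | p3) -> <>([]p1 | p3)), u
2. []p1 | p3, u   [~->-rule on 1]
3. ~<>([]p1 | p3), u   [~->-rule on 1]
4. ~([]p1 | p3), u   [~<>-rule on 3 via uRu]
5. ~[]p1, u   [~|-rule on 4]
6. ~p3, u   [~|-rule on 4]
7. []p1, u   [|-rule on 2 (branches; this branch)]
8. p1, u   [[]-rule on 7 via uRu]
9. ~p1, v   [~[]-rule on 5: fresh world v, uRv]
10. ~([]p1 | p3), v   [~<>-rule on 3 via uRv]
11. ~[]p1, v   [~|-rule on 10]
12. ~p3, v   [~|-rule on 10]
13. p1, v   [[]-rule on 7 via uRv]
Accessibility: uRu, uRv, vRv
Branch closes: p1 and ~p1 both at v.
Every branch closes (one shown): valid in T, hence also in S4, S5 (every theorem of T is a theorem of S4 and S5).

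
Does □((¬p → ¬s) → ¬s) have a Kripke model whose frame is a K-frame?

Yes, satisfiable

1. □((¬p → ¬s) → ¬s), u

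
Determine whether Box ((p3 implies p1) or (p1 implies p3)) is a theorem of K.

Tableau for the negation not Box ((p3 implies p1) or (p1 implies p3)):
1. not Box ((p3 implies p1) or (p1 implies p3)), u
2. not ((p3 implies p1) or (p1 implies p3)), v
3. not (p3 implies p1), v
4. not (p1 implies p3), v
5. p3, v
6. not p1, v
7. p1, v
8. not p3, v
Accessibility: uRv
Branch closes: p1 and not p1 both at v.
All branches of the negation close; one closing branch shown above.

Yes, valid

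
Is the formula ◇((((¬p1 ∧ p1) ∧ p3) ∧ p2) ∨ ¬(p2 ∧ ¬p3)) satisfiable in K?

Yes, satisfiable

1. ◇((((¬p1 ∧ p1) ∧ p3) ∧ p2) ∨ ¬(p2 ∧ ¬p3)), w0
2. (((¬p1 ∧ p1) ∧ p3) ∧ p2) ∨ ¬(p2 ∧ ¬p3), w1
3. ¬(p2 ∧ ¬p3), w1
4. p3, w1
Accessibility: w0Rw1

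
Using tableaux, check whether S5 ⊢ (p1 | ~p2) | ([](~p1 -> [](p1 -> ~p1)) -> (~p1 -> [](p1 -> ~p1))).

Valid

Tableau for the negation ~((p1 | ~p2) | ([](~p1 -> [](p1 -> ~p1)) -> (~p1 -> [](p1 -> ~p1)))):
1. ~((p1 | ~p2) | ([](~p1 -> [](p1 -> ~p1)) -> (~p1 -> [](p1 -> ~p1)))), u
2. ~(p1 | ~p2), u   [~|-rule on 1]
3. ~([](~p1 -> [](p1 -> ~p1)) -> (~p1 -> [](p1 -> ~p1))), u   [~|-rule on 1]
4. ~p1, u   [~|-rule on 2]
5. p2, u   [~|-rule on 2]
6. [](~p1 -> [](p1 -> ~p1)), u   [~->-rule on 3]
7. ~(~p1 -> [](p1 -> ~p1)), u   [~->-rule on 3]
8. ~[](p1 -> ~p1), u   [~->-rule on 7]
9. ~p1 -> [](p1 -> ~p1), u   [[]-rule on 6 via uRu]
10. [](p1 -> ~p1), u   [->-rule on 9 (branches; this branch)]
11. p1 -> ~p1, u   [[]-rule on 10 via uRu]
12. ~(p1 -> ~p1), v   [~[]-rule on 8: fresh world v, uRv]
13. p1, v   [~->-rule on 12]
14. ~p1 -> [](p1 -> ~p1), v   [[]-rule on 6 via uRv]
15. p1 -> ~p1, v   [[]-rule on 10 via uRv]
16. [](p1 -> ~p1), v   [->-rule on 14 (branches; this branch)]
17. ~p1, v   [->-rule on 15 (branches; this branch)]
Accessibility: uRu, uRv, vRu, vRv
Branch closes: p1 and ~p1 both at v.
Every branch of the negation's tableau closes; the branch above is one of them.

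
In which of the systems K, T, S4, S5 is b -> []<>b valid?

S5

S4-tableau for the negation ~(b -> []<>b):
1. ~(b -> []<>b), u
2. b, u
3. ~[]<>b, u
4. ~<>b, v
5. ~b, v
Accessibility: uRu, uRv, vRv
Complete open branch: countermodel on an S4-frame, so not valid in S4, nor in K, T (the same frame is also a K-frame and a T-frame).
S5-tableau for the negation ~(b -> []<>b):
1. ~(b -> []<>b), u
2. b, u
3. ~[]<>b, u
4. ~<>b, v
5. ~b, u
Accessibility: uRu, uRv, vRu, vRv
Branch closes: b and ~b both at u.
Every branch closes (one shown): valid in S5.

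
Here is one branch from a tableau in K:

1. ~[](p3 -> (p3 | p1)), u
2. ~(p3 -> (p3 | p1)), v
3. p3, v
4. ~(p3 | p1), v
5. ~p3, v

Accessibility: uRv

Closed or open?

Yes, closed

Both p3 and ~p3 appear at v.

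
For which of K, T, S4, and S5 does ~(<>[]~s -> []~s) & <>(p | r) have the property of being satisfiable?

S5-tableau for the formula:
1. ~(<>[]~s -> []~s) & <>(p | r), 0
2. ~(<>[]~s -> []~s), 0   [&-rule on 1]
3. <>(p | r), 0   [&-rule on 1]
4. <>[]~s, 0   [~->-rule on 2]
5. ~[]~s, 0   [~->-rule on 2]
6. p | r, 1   [<>-rule on 3: fresh world 1, 0R1]
7. r, 1   [|-rule on 6 (branches; this branch)]
8. []~s, 2   [<>-rule on 4: fresh world 2, 0R2]
9. ~s, 0   [[]-rule on 8 via 2R0]
10. ~s, 1   [[]-rule on 8 via 2R1]
11. ~s, 2   [[]-rule on 8 via 2R2]
12. s, 3   [~[]-rule on 5: fresh world 3, 0R3]
13. ~s, 3   [[]-rule on 8 via 2R3]
Accessibility: 0R0, 0R1, 0R2, 0R3, 1R0, 1R1, 1R2, 1R3, 2R0, 2R1, 2R2, 2R3, 3R0, 3R1, 3R2, 3R3
Branch closes: s and ~s both at 3.
Every branch closes (one shown): unsatisfiable in S5.
S4-tableau for the formula:
1. ~(<>[]~s -> []~s) & <>(p | r), 0
2. ~(<>[]~s -> []~s), 0   [&-rule on 1]
3. <>(p | r), 0   [&-rule on 1]
4. <>[]~s, 0   [~->-rule on 2]
5. ~[]~s, 0   [~->-rule on 2]
6. p | r, 1   [<>-rule on 3: fresh world 1, 0R1]
7. r, 1   [|-rule on 6 (branches; this branch)]
8. []~s, 2   [<>-rule on 4: fresh world 2, 0R2]
9. ~s, 2   [[]-rule on 8 via 2R2]
10. s, 3   [~[]-rule on 5: fresh world 3, 0R3]
Accessibility: 0R0, 0R1, 0R2, 0R3, 1R1, 2R2, 3R3
Complete open branch: satisfiable in S4, hence also in K, T (this S4-model is also a K-model and a T-model).

K, T, S4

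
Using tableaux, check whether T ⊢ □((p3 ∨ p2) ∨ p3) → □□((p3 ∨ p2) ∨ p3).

Tableau for the negation ¬(□((p3 ∨ p2) ∨ p3) → □□((p3 ∨ p2) ∨ p3)):
1. ¬(□((p3 ∨ p2) ∨ p3) → □□((p3 ∨ p2) ∨ p3)), u
2. □((p3 ∨ p2) ∨ p3), u   [¬→-rule on 1]
3. ¬□□((p3 ∨ p2) ∨ p3), u   [¬→-rule on 1]
4. (p3 ∨ p2) ∨ p3, u   [□-rule on 2 via uRu]
5. p3, u   [∨-rule on 4 (branches; this branch)]
6. ¬□((p3 ∨ p2) ∨ p3), v   [¬□-rule on 3: fresh world v, uRv]
7. (p3 ∨ p2) ∨ p3, v   [□-rule on 2 via uRv]
8. p3, v   [∨-rule on 7 (branches; this branch)]
9. ¬((p3 ∨ p2) ∨ p3), w   [¬□-rule on 6: fresh world w, vRw]
10. ¬(p3 ∨ p2), w   [¬∨-rule on 9]
11. ¬p3, w   [¬∨-rule on 9]
12. ¬p2, w   [¬∨-rule on 10]
Accessibility: uRu, uRv, vRv, vRw, wRw
The negation has an open branch (countermodel exists).

No, not valid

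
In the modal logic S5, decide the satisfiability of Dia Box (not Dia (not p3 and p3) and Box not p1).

Satisfiable

1. Dia Box (not Dia (not p3 and p3) and Box not p1), 0
2. Box (not Dia (not p3 and p3) and Box not p1), 1
3. not Dia (not p3 and p3) and Box not p1, 0
4. not Dia (not p3 and p3), 0
5. Box not p1, 0
6. not Dia (not p3 and p3) and Box not p1, 1
7. not Dia (not p3 and p3), 1
8. Box not p1, 1
9. not (not p3 and p3), 0
10. not (not p3 and p3), 1
11. not p1, 0
12. not p1, 1
13. not p3, 0
14. not p3, 1
Accessibility: 0R0, 0R1, 1R0, 1R1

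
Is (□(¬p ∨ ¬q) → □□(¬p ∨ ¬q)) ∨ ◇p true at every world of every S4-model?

Tableau for the negation ¬((□(¬p ∨ ¬q) → □□(¬p ∨ ¬q)) ∨ ◇p):
1. ¬((□(¬p ∨ ¬q) → □□(¬p ∨ ¬q)) ∨ ◇p), w0
2. ¬(□(¬p ∨ ¬q) → □□(¬p ∨ ¬q)), w0
3. ¬◇p, w0
4. □(¬p ∨ ¬q), w0
5. ¬□□(¬p ∨ ¬q), w0
6. ¬p, w0
7. ¬p ∨ ¬q, w0
8. ¬q, w0
9. ¬□(¬p ∨ ¬q), w1
10. ¬p, w1
11. ¬p ∨ ¬q, w1
12. ¬q, w1
13. ¬(¬p ∨ ¬q), w2
14. p, w2
15. q, w2
16. ¬p, w2
Accessibility: w0Rw0, w0Rw1, w0Rw2, w1Rw1, w1Rw2, w2Rw2
Branch closes: p and ¬p both at w2.
Every branch of the negation's tableau closes; the branch above is one of them.

Valid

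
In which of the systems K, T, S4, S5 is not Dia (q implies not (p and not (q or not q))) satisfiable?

K

K-tableau for the formula:
1. not Dia (q implies not (p and not (q or not q))), w0
Complete open branch: satisfiable in K.
T-tableau for the formula:
1. not Dia (q implies not (p and not (q or not q))), w0
2. not (q implies not (p and not (q or not q))), w0   [neg-Dia-rule on 1 via w0Rw0]
3. q, w0   [neg-implies-rule on 2]
4. p and not (q or not q), w0   [neg-implies-rule on 2]
5. p, w0   [and-rule on 4]
6. not (q or not q), w0   [and-rule on 4]
7. not q, w0   [neg-or-rule on 6]
Accessibility: w0Rw0
Branch closes: q and not q both at w0.
Every branch closes (one shown): unsatisfiable in T, hence also in S4, S5 (every S4/S5-frame is a T-frame).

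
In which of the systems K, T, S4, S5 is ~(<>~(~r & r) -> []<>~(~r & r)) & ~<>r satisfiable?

K

K-tableau for the formula:
1. ~(<>~(~r & r) -> []<>~(~r & r)) & ~<>r, w0
2. ~(<>~(~r & r) -> []<>~(~r & r)), w0
3. ~<>r, w0
4. <>~(~r & r), w0
5. ~[]<>~(~r & r), w0
6. ~(~r & r), w1
7. ~r, w1
8. ~<>~(~r & r), w2
9. ~r, w2
Accessibility: w0Rw1, w0Rw2
Complete open branch: satisfiable in K.
T-tableau for the formula:
1. ~(<>~(~r & r) -> []<>~(~r & r)) & ~<>r, w0
2. ~(<>~(~r & r) -> []<>~(~r & r)), w0
3. ~<>r, w0
4. <>~(~r & r), w0
5. ~[]<>~(~r & r), w0
6. ~r, w0
7. ~(~r & r), w1
8. ~r, w1
9. ~<>~(~r & r), w2
10. ~r, w2
11. ~r & r, w2
12. r, w2
Accessibility: w0Rw0, w0Rw1, w0Rw2, w1Rw1, w2Rw2
Branch closes: r and ~r both at w2.
Every branch closes (one shown): unsatisfiable in T, hence also in S4, S5 (every S4/S5-frame is a T-frame).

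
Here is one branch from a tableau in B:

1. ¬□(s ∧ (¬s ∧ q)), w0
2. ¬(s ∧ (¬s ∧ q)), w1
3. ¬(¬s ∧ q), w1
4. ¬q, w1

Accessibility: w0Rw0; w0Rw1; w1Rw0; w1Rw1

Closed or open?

Not closed

There is no literal clash: for every atom and world, at most one sign appears.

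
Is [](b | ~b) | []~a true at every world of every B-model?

Valid

Tableau for the negation ~([](b | ~b) | []~a):
1. ~([](b | ~b) | []~a), w0
2. ~[](b | ~b), w0
3. ~[]~a, w0
4. ~(b | ~b), w1
5. ~b, w1
6. b, w1
Accessibility: w0Rw0, w0Rw1, w1Rw0, w1Rw1
Branch closes: b and ~b both at w1.
All branches of the negation close; one closing branch shown above.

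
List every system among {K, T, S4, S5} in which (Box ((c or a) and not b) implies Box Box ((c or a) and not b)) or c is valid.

S4, S5

T-tableau for the negation not ((Box ((c or a) and not b) implies Box Box ((c or a) and not b)) or c):
1. not ((Box ((c or a) and not b) implies Box Box ((c or a) and not b)) or c), w0
2. not (Box ((c or a) and not b) implies Box Box ((c or a) and not b)), w0
3. not c, w0
4. Box ((c or a) and not b), w0
5. not Box Box ((c or a) and not b), w0
6. (c or a) and not b, w0
7. c or a, w0
8. not b, w0
9. a, w0
10. not Box ((c or a) and not b), w1
11. (c or a) and not b, w1
12. c or a, w1
13. not b, w1
14. a, w1
15. not ((c or a) and not b), w2
16. b, w2
Accessibility: w0Rw0, w0Rw1, w1Rw1, w1Rw2, w2Rw2
Complete open branch: countermodel on a T-frame, so not valid in T, nor in K (the same frame is also a K-frame).
S4-tableau for the negation not ((Box ((c or a) and not b) implies Box Box ((c or a) and not b)) or c):
1. not ((Box ((c or a) and not b) implies Box Box ((c or a) and not b)) or c), w0
2. not (Box ((c or a) and not b) implies Box Box ((c or a) and not b)), w0
3. not c, w0
4. Box ((c or a) and not b), w0
5. not Box Box ((c or a) and not b), w0
6. (c or a) and not b, w0
7. c or a, w0
8. not b, w0
9. a, w0
10. not Box ((c or a) and not b), w1
11. (c or a) and not b, w1
12. c or a, w1
13. not b, w1
14. a, w1
15. not ((c or a) and not b), w2
16. (c or a) and not b, w2
17. c or a, w2
18. not b, w2
19. not (c or a), w2
20. not c, w2
21. not a, w2
22. a, w2
Accessibility: w0Rw0, w0Rw1, w0Rw2, w1Rw1, w1Rw2, w2Rw2
Branch closes: a and not a both at w2.
Every branch closes (one shown): valid in S4, hence also in S5 (every theorem of S4 is a theorem of S5).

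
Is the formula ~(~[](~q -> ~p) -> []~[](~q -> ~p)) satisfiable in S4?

1. ~(~[](~q -> ~p) -> []~[](~q -> ~p)), w0
2. ~[](~q -> ~p), w0   [~->-rule on 1]
3. ~[]~[](~q -> ~p), w0   [~->-rule on 1]
4. ~(~q -> ~p), w1   [~[]-rule on 2: fresh world w1, w0Rw1]
5. ~q, w1   [~->-rule on 4]
6. p, w1   [~->-rule on 4]
7. [](~q -> ~p), w2   [~[]-rule on 3: fresh world w2, w0Rw2]
8. ~q -> ~p, w2   [[]-rule on 7 via w2Rw2]
9. ~p, w2   [->-rule on 8 (branches; this branch)]
Accessibility: w0Rw0, w0Rw1, w0Rw2, w1Rw1, w2Rw2

Yes, satisfiable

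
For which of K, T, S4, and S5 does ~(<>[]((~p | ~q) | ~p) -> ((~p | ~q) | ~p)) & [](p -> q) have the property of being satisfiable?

K, T, S4

S4-tableau for the formula:
1. ~(<>[]((~p | ~q) | ~p) -> ((~p | ~q) | ~p)) & [](p -> q), 0
2. ~(<>[]((~p | ~q) | ~p) -> ((~p | ~q) | ~p)), 0
3. [](p -> q), 0
4. <>[]((~p | ~q) | ~p), 0
5. ~((~p | ~q) | ~p), 0
6. ~(~p | ~q), 0
7. p, 0
8. q, 0
9. p -> q, 0
10. []((~p | ~q) | ~p), 1
11. p -> q, 1
12. (~p | ~q) | ~p, 1
13. q, 1
14. ~p, 1
Accessibility: 0R0, 0R1, 1R1
Complete open branch: satisfiable in S4, hence also in K, T (this S4-model is also a K-model and a T-model).
S5-tableau for the formula:
1. ~(<>[]((~p | ~q) | ~p) -> ((~p | ~q) | ~p)) & [](p -> q), 0
2. ~(<>[]((~p | ~q) | ~p) -> ((~p | ~q) | ~p)), 0
3. [](p -> q), 0
4. <>[]((~p | ~q) | ~p), 0
5. ~((~p | ~q) | ~p), 0
6. ~(~p | ~q), 0
7. p, 0
8. q, 0
9. p -> q, 0
10. []((~p | ~q) | ~p), 1
11. p -> q, 1
12. (~p | ~q) | ~p, 0
13. (~p | ~q) | ~p, 1
14. q, 1
15. ~p | ~q, 0
16. ~p, 1
17. ~q, 0
Accessibility: 0R0, 0R1, 1R0, 1R1
Branch closes: q and ~q both at 0.
Every branch closes (one shown): unsatisfiable in S5.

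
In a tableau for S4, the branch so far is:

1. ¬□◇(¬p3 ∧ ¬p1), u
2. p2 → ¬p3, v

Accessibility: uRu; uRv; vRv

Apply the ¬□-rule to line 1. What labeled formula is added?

a fresh world w with uRw, and ¬◇(¬p3 ∧ ¬p1) at w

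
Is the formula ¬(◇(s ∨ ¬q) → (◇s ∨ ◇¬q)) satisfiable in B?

1. ¬(◇(s ∨ ¬q) → (◇s ∨ ◇¬q)), w0
2. ◇(s ∨ ¬q), w0
3. ¬(◇s ∨ ◇¬q), w0
4. ¬◇s, w0
5. ¬◇¬q, w0
6. ¬s, w0
7. q, w0
8. s ∨ ¬q, w1
9. ¬s, w1
10. q, w1
11. ¬q, w1
Accessibility: w0Rw0, w0Rw1, w1Rw0, w1Rw1
Branch closes: q and ¬q both at w1.
(One branch shown.) All branches close.

Unsatisfiable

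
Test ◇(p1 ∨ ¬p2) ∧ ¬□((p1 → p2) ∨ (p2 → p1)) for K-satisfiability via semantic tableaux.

1. ◇(p1 ∨ ¬p2) ∧ ¬□((p1 → p2) ∨ (p2 → p1)), 0
2. ◇(p1 ∨ ¬p2), 0
3. ¬□((p1 → p2) ∨ (p2 → p1)), 0
4. p1 ∨ ¬p2, 1
5. ¬p2, 1
6. ¬((p1 → p2) ∨ (p2 → p1)), 2
7. ¬(p1 → p2), 2
8. ¬(p2 → p1), 2
9. p1, 2
10. ¬p2, 2
11. p2, 2
12. ¬p1, 2
Accessibility: 0R1, 0R2
Branch closes: p2 and ¬p2 both at 2.
Every branch closes; the branch above is one of them.

No, unsatisfiable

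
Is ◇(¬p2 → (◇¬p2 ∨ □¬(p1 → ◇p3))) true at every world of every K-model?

Tableau for the negation ¬◇(¬p2 → (◇¬p2 ∨ □¬(p1 → ◇p3))):
1. ¬◇(¬p2 → (◇¬p2 ∨ □¬(p1 → ◇p3))), u
The negation has an open branch (countermodel exists).

No, not valid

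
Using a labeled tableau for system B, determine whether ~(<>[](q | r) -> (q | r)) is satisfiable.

Unsatisfiable

1. ~(<>[](q | r) -> (q | r)), w0
2. <>[](q | r), w0
3. ~(q | r), w0
4. ~q, w0
5. ~r, w0
6. [](q | r), w1
7. q | r, w0
8. q | r, w1
9. r, w0
Accessibility: w0Rw0, w0Rw1, w1Rw0, w1Rw1
Branch closes: r and ~r both at w0.
All branches of the tableau close; one closing branch shown above.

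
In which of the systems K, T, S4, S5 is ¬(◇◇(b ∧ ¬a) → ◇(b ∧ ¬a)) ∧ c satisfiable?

K, T

T-tableau for the formula:
1. ¬(◇◇(b ∧ ¬a) → ◇(b ∧ ¬a)) ∧ c, u
2. ¬(◇◇(b ∧ ¬a) → ◇(b ∧ ¬a)), u   [∧-rule on 1]
3. c, u   [∧-rule on 1]
4. ◇◇(b ∧ ¬a), u   [¬→-rule on 2]
5. ¬◇(b ∧ ¬a), u   [¬→-rule on 2]
6. ¬(b ∧ ¬a), u   [¬◇-rule on 5 via uRu]
7. a, u   [¬∧-rule on 6 (branches; this branch)]
8. ◇(b ∧ ¬a), v   [◇-rule on 4: fresh world v, uRv]
9. ¬(b ∧ ¬a), v   [¬◇-rule on 5 via uRv]
10. a, v   [¬∧-rule on 9 (branches; this branch)]
11. b ∧ ¬a, w   [◇-rule on 8: fresh world w, vRw]
12. b, w   [∧-rule on 11]
13. ¬a, w   [∧-rule on 11]
Accessibility: uRu, uRv, vRv, vRw, wRw
Complete open branch: satisfiable in T, hence also in K (this T-model is also a K-model).
S4-tableau for the formula:
1. ¬(◇◇(b ∧ ¬a) → ◇(b ∧ ¬a)) ∧ c, u
2. ¬(◇◇(b ∧ ¬a) → ◇(b ∧ ¬a)), u   [∧-rule on 1]
3. c, u   [∧-rule on 1]
4. ◇◇(b ∧ ¬a), u   [¬→-rule on 2]
5. ¬◇(b ∧ ¬a), u   [¬→-rule on 2]
6. ¬(b ∧ ¬a), u   [¬◇-rule on 5 via uRu]
7. a, u   [¬∧-rule on 6 (branches; this branch)]
8. ◇(b ∧ ¬a), v   [◇-rule on 4: fresh world v, uRv]
9. ¬(b ∧ ¬a), v   [¬◇-rule on 5 via uRv]
10. a, v   [¬∧-rule on 9 (branches; this branch)]
11. b ∧ ¬a, w   [◇-rule on 8: fresh world w, vRw]
12. b, w   [∧-rule on 11]
13. ¬a, w   [∧-rule on 11]
14. ¬(b ∧ ¬a), w   [¬◇-rule on 5 via uRw]
15. a, w   [¬∧-rule on 14 (branches; this branch)]
Accessibility: uRu, uRv, uRw, vRv, vRw, wRw
Branch closes: a and ¬a both at w.
Every branch closes (one shown): unsatisfiable in S4, hence also in S5 (every S5-frame is an S4-frame).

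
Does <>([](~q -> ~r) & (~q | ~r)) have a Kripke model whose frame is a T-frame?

1. <>([](~q -> ~r) & (~q | ~r)), u
2. [](~q -> ~r) & (~q | ~r), v
3. [](~q -> ~r), v
4. ~q | ~r, v
5. ~q -> ~r, v
6. ~r, v
Accessibility: uRu, uRv, vRv

Yes, satisfiable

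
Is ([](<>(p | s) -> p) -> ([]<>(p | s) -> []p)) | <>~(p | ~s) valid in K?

Valid

Tableau for the negation ~(([](<>(p | s) -> p) -> ([]<>(p | s) -> []p)) | <>~(p | ~s)):
1. ~(([](<>(p | s) -> p) -> ([]<>(p | s) -> []p)) | <>~(p | ~s)), u
2. ~([](<>(p | s) -> p) -> ([]<>(p | s) -> []p)), u
3. ~<>~(p | ~s), u
4. [](<>(p | s) -> p), u
5. ~([]<>(p | s) -> []p), u
6. []<>(p | s), u
7. ~[]p, u
8. ~p, v
9. p | ~s, v
10. <>(p | s) -> p, v
11. <>(p | s), v
12. ~s, v
13. ~<>(p | s), v
14. p | s, w
15. ~(p | s), w
16. ~p, w
17. ~s, w
18. s, w
Accessibility: uRv, vRw
Branch closes: s and ~s both at w.
Every branch of the negation's tableau closes; the branch above is one of them.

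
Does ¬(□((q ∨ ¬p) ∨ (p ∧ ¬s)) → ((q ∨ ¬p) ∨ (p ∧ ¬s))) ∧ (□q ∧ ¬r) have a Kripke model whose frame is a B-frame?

1. ¬(□((q ∨ ¬p) ∨ (p ∧ ¬s)) → ((q ∨ ¬p) ∨ (p ∧ ¬s))) ∧ (□q ∧ ¬r), 0
2. ¬(□((q ∨ ¬p) ∨ (p ∧ ¬s)) → ((q ∨ ¬p) ∨ (p ∧ ¬s))), 0
3. □q ∧ ¬r, 0
4. □((q ∨ ¬p) ∨ (p ∧ ¬s)), 0
5. ¬((q ∨ ¬p) ∨ (p ∧ ¬s)), 0
6. □q, 0
7. ¬r, 0
8. ¬(q ∨ ¬p), 0
9. ¬(p ∧ ¬s), 0
10. ¬q, 0
11. p, 0
12. (q ∨ ¬p) ∨ (p ∧ ¬s), 0
13. q, 0
Accessibility: 0R0
Branch closes: q and ¬q both at 0.
(One branch shown.) All branches close.

No, unsatisfiable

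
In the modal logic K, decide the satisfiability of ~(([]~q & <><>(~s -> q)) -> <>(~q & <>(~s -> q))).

No, unsatisfiable

1. ~(([]~q & <><>(~s -> q)) -> <>(~q & <>(~s -> q))), w0
2. []~q & <><>(~s -> q), w0
3. ~<>(~q & <>(~s -> q)), w0
4. []~q, w0
5. <><>(~s -> q), w0
6. <>(~s -> q), w1
7. ~(~q & <>(~s -> q)), w1
8. ~q, w1
9. ~<>(~s -> q), w1
10. ~s -> q, w2
11. ~(~s -> q), w2
12. ~s, w2
13. ~q, w2
14. q, w2
Accessibility: w0Rw1, w1Rw2
Branch closes: q and ~q both at w2.
(One branch shown.) All branches close.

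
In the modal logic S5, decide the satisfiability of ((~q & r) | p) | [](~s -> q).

1. ((~q & r) | p) | [](~s -> q), w0
2. [](~s -> q), w0   [|-rule on 1 (branches; this branch)]
3. ~s -> q, w0   [[]-rule on 2 via w0Rw0]
4. q, w0   [->-rule on 3 (branches; this branch)]
Accessibility: w0Rw0

Yes, satisfiable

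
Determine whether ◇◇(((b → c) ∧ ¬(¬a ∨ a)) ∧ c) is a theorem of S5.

Tableau for the negation ¬◇◇(((b → c) ∧ ¬(¬a ∨ a)) ∧ c):
1. ¬◇◇(((b → c) ∧ ¬(¬a ∨ a)) ∧ c), w0
2. ¬◇(((b → c) ∧ ¬(¬a ∨ a)) ∧ c), w0   [¬◇-rule on 1 via w0Rw0]
3. ¬(((b → c) ∧ ¬(¬a ∨ a)) ∧ c), w0   [¬◇-rule on 2 via w0Rw0]
4. ¬c, w0   [¬∧-rule on 3 (branches; this branch)]
Accessibility: w0Rw0
The negation has an open branch (countermodel exists).

No, not valid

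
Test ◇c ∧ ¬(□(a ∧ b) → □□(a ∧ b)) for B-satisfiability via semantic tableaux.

Satisfiable (open branch found)

1. ◇c ∧ ¬(□(a ∧ b) → □□(a ∧ b)), u
2. ◇c, u
3. ¬(□(a ∧ b) → □□(a ∧ b)), u
4. □(a ∧ b), u
5. ¬□□(a ∧ b), u
6. a ∧ b, u
7. a, u
8. b, u
9. c, v
10. a ∧ b, v
11. a, v
12. b, v
13. ¬□(a ∧ b), w
14. a ∧ b, w
15. a, w
16. b, w
17. ¬(a ∧ b), x
18. ¬b, x
Accessibility: uRu, uRv, uRw, vRu, vRv, wRu, wRw, wRx, xRw, xRx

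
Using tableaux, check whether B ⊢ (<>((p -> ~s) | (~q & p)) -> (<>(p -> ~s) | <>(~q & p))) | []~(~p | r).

Tableau for the negation ~((<>((p -> ~s) | (~q & p)) -> (<>(p -> ~s) | <>(~q & p))) | []~(~p | r)):
1. ~((<>((p -> ~s) | (~q & p)) -> (<>(p -> ~s) | <>(~q & p))) | []~(~p | r)), u
2. ~(<>((p -> ~s) | (~q & p)) -> (<>(p -> ~s) | <>(~q & p))), u
3. ~[]~(~p | r), u
4. <>((p -> ~s) | (~q & p)), u
5. ~(<>(p -> ~s) | <>(~q & p)), u
6. ~<>(p -> ~s), u
7. ~<>(~q & p), u
8. ~(p -> ~s), u
9. p, u
10. s, u
11. ~(~q & p), u
12. q, u
13. ~p | r, v
14. ~(p -> ~s), v
15. p, v
16. s, v
17. ~(~q & p), v
18. r, v
19. q, v
20. (p -> ~s) | (~q & p), w
21. ~(p -> ~s), w
22. p, w
23. s, w
24. ~(~q & p), w
25. ~q & p, w
26. ~q, w
27. ~p, w
Accessibility: uRu, uRv, uRw, vRu, vRv, wRu, wRw
Branch closes: p and ~p both at w.
All branches of the negation close; one closing branch shown above.

Valid in B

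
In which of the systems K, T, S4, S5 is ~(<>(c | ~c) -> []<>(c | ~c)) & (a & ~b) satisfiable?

K

K-tableau for the formula:
1. ~(<>(c | ~c) -> []<>(c | ~c)) & (a & ~b), w0
2. ~(<>(c | ~c) -> []<>(c | ~c)), w0
3. a & ~b, w0
4. <>(c | ~c), w0
5. ~[]<>(c | ~c), w0
6. a, w0
7. ~b, w0
8. c | ~c, w1
9. ~c, w1
10. ~<>(c | ~c), w2
Accessibility: w0Rw1, w0Rw2
Complete open branch: satisfiable in K.
T-tableau for the formula:
1. ~(<>(c | ~c) -> []<>(c | ~c)) & (a & ~b), w0
2. ~(<>(c | ~c) -> []<>(c | ~c)), w0
3. a & ~b, w0
4. <>(c | ~c), w0
5. ~[]<>(c | ~c), w0
6. a, w0
7. ~b, w0
8. c | ~c, w1
9. ~c, w1
10. ~<>(c | ~c), w2
11. ~(c | ~c), w2
12. ~c, w2
13. c, w2
Accessibility: w0Rw0, w0Rw1, w0Rw2, w1Rw1, w2Rw2
Branch closes: c and ~c both at w2.
Every branch closes (one shown): unsatisfiable in T, hence also in S4, S5 (every S4/S5-frame is a T-frame).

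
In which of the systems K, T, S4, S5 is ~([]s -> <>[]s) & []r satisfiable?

K

T-tableau for the formula:
1. ~([]s -> <>[]s) & []r, w0
2. ~([]s -> <>[]s), w0   [&-rule on 1]
3. []r, w0   [&-rule on 1]
4. []s, w0   [~->-rule on 2]
5. ~<>[]s, w0   [~->-rule on 2]
6. r, w0   [[]-rule on 3 via w0Rw0]
7. s, w0   [[]-rule on 4 via w0Rw0]
8. ~[]s, w0   [~<>-rule on 5 via w0Rw0]
9. ~s, w1   [~[]-rule on 8: fresh world w1, w0Rw1]
10. r, w1   [[]-rule on 3 via w0Rw1]
11. s, w1   [[]-rule on 4 via w0Rw1]
Accessibility: w0Rw0, w0Rw1, w1Rw1
Branch closes: s and ~s both at w1.
Every branch closes (one shown): unsatisfiable in T, hence also in S4, S5 (every S4/S5-frame is a T-frame).
K-tableau for the formula:
1. ~([]s -> <>[]s) & []r, w0
2. ~([]s -> <>[]s), w0   [&-rule on 1]
3. []r, w0   [&-rule on 1]
4. []s, w0   [~->-rule on 2]
5. ~<>[]s, w0   [~->-rule on 2]
Complete open branch: satisfiable in K.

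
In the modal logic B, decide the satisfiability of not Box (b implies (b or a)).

1. not Box (b implies (b or a)), u
2. not (b implies (b or a)), v
3. b, v
4. not (b or a), v
5. not b, v
6. not a, v
Accessibility: uRu, uRv, vRu, vRv
Branch closes: b and not b both at v.
All branches of the tableau close; one closing branch shown above.

Unsatisfiable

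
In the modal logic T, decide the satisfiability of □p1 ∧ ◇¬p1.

1. □p1 ∧ ◇¬p1, w0
2. □p1, w0   [∧-rule on 1]
3. ◇¬p1, w0   [∧-rule on 1]
4. p1, w0   [□-rule on 2 via w0Rw0]
5. ¬p1, w1   [◇-rule on 3: fresh world w1, w0Rw1]
6. p1, w1   [□-rule on 2 via w0Rw1]
Accessibility: w0Rw0, w0Rw1, w1Rw1
Branch closes: p1 and ¬p1 both at w1.
All branches of the tableau close; one closing branch shown above.

Unsatisfiable (every branch closes)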